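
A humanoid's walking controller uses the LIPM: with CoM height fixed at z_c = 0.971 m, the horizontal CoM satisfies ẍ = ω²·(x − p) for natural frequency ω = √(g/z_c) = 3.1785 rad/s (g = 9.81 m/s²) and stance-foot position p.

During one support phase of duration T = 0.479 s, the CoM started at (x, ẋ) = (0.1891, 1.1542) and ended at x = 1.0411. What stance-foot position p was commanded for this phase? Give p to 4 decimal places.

ωT = 3.1785·0.479 = 1.522501; cosh(ωT) = 2.400921, sinh(ωT) = 2.182756
x(T) = p + (x₀−p)·cosh(ωT) + (ẋ₀/ω)·sinh(ωT) ⇒ p·(1 − cosh) = x(T) − x₀·cosh − (ẋ₀/ω)·sinh
numerator   = 1.0411 − (0.1891)·2.400921 − (1.1542/3.1785)·2.182756 = -0.205532
denominator = 1 − 2.400921 = -1.400921
p = -0.205532 / -1.400921 = 0.1467

p = 0.1467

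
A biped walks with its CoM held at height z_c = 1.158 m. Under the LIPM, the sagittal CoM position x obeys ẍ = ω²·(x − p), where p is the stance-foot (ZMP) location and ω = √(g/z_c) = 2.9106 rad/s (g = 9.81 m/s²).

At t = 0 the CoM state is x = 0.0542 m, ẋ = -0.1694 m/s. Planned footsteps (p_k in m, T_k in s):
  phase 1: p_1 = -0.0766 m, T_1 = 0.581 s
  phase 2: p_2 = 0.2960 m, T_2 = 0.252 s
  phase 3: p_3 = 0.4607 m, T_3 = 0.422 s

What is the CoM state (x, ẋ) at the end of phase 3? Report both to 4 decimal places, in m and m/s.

x = 0.2072, ẋ = -0.4592

phase 1: p=-0.0766, T=0.581, ωT=1.691059, cosh=2.804773, sinh=2.620448; start (x,ẋ)=(0.054200, -0.169400) → end (x,ẋ)=(0.137751, 0.522493)
phase 2: p=0.2960, T=0.252, ωT=0.733471, cosh=1.281268, sinh=0.801029; start (x,ẋ)=(0.137751, 0.522493) → end (x,ẋ)=(0.237037, 0.300501)
phase 3: p=0.4607, T=0.422, ωT=1.228273, cosh=1.854062, sinh=1.561265; start (x,ẋ)=(0.237037, 0.300501) → end (x,ẋ)=(0.207205, -0.459226)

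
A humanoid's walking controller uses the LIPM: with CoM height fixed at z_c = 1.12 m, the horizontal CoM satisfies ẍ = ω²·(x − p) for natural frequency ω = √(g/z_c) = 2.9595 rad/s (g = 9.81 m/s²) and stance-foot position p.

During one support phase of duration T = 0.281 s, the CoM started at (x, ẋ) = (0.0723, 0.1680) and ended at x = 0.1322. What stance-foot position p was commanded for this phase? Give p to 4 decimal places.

p = 0.0530

ωT = 2.9595·0.281 = 0.831620; cosh(ωT) = 1.366190, sinh(ωT) = 0.930846
x(T) = p + (x₀−p)·cosh(ωT) + (ẋ₀/ω)·sinh(ωT) ⇒ p·(1 − cosh) = x(T) − x₀·cosh − (ẋ₀/ω)·sinh
numerator   = 0.1322 − (0.0723)·1.366190 − (0.1680/2.9595)·0.930846 = -0.019416
denominator = 1 − 1.366190 = -0.366190
p = -0.019416 / -0.366190 = 0.0530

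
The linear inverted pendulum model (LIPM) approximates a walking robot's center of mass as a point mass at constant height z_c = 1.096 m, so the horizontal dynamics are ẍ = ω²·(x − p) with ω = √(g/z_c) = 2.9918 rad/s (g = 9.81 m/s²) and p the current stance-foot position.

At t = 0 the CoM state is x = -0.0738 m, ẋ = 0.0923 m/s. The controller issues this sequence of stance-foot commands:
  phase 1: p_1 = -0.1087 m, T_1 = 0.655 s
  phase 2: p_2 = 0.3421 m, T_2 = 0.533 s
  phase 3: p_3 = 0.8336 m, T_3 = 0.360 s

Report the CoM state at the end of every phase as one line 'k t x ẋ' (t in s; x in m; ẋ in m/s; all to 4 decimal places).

1 0.6550 0.1249 0.6972
2 1.1880 0.3354 0.2533
3 1.5480 0.1272 -1.5195

phase 1: p=-0.1087, T=0.655, ωT=1.959629, cosh=3.618802, sinh=3.477892; start (x,ẋ)=(-0.073800, 0.092300) → end (x,ẋ)=(0.124893, 0.697155)
phase 2: p=0.3421, T=0.533, ωT=1.594629, cosh=2.564743, sinh=2.361760; start (x,ẋ)=(0.124893, 0.697155) → end (x,ẋ)=(0.335361, 0.253256)
phase 3: p=0.8336, T=0.360, ωT=1.077048, cosh=1.638300, sinh=1.297700; start (x,ẋ)=(0.335361, 0.253256) → end (x,ẋ)=(0.127185, -1.519484)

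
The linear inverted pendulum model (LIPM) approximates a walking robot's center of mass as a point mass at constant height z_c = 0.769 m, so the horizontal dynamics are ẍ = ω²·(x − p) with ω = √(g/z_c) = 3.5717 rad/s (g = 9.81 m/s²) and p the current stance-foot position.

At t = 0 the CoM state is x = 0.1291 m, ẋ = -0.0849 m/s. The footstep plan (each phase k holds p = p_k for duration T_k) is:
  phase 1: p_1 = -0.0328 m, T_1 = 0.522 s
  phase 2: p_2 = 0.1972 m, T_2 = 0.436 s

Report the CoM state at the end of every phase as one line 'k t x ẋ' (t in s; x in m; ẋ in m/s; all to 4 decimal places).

phase 1: p=-0.0328, T=0.522, ωT=1.864427, cosh=3.303613, sinh=3.148628; start (x,ẋ)=(0.129100, -0.084900) → end (x,ẋ)=(0.427211, 1.540243)
phase 2: p=0.1972, T=0.436, ωT=1.557261, cosh=2.478259, sinh=2.267547; start (x,ẋ)=(0.427211, 1.540243) → end (x,ẋ)=(1.745074, 5.679983)

1 0.5220 0.4272 1.5402
2 0.9580 1.7451 5.6800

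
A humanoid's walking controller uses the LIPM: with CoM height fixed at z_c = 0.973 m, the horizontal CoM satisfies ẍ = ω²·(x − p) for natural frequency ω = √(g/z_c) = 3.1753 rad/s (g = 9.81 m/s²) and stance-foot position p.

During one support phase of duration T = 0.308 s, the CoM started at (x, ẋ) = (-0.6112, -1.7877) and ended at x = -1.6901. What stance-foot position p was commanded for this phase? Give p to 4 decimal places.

p = 0.2316

ωT = 3.1753·0.308 = 0.977992; cosh(ωT) = 1.517589, sinh(ωT) = 1.141524
x(T) = p + (x₀−p)·cosh(ωT) + (ẋ₀/ω)·sinh(ωT) ⇒ p·(1 − cosh) = x(T) − x₀·cosh − (ẋ₀/ω)·sinh
numerator   = -1.6901 − (-0.6112)·1.517589 − (-1.7877/3.1753)·1.141524 = -0.119870
denominator = 1 − 1.517589 = -0.517589
p = -0.119870 / -0.517589 = 0.2316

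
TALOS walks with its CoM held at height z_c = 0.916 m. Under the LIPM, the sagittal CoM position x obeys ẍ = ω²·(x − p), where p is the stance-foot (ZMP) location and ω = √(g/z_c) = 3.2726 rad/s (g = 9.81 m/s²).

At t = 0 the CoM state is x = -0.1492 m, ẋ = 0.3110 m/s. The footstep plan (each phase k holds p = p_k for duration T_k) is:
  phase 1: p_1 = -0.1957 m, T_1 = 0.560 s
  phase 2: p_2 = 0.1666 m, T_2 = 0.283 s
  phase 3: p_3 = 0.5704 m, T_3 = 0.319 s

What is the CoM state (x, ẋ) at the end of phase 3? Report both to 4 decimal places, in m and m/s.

x = 1.7730, ẋ = 4.5697

phase 1: p=-0.1957, T=0.560, ωT=1.832656, cosh=3.205227, sinh=3.045239; start (x,ẋ)=(-0.149200, 0.311000) → end (x,ẋ)=(0.242737, 1.460238)
phase 2: p=0.1666, T=0.283, ωT=0.926146, cosh=1.460418, sinh=1.064341; start (x,ẋ)=(0.242737, 1.460238) → end (x,ẋ)=(0.752701, 2.397754)
phase 3: p=0.5704, T=0.319, ωT=1.043959, cosh=1.596250, sinh=1.244192; start (x,ẋ)=(0.752701, 2.397754) → end (x,ẋ)=(1.772987, 4.569698)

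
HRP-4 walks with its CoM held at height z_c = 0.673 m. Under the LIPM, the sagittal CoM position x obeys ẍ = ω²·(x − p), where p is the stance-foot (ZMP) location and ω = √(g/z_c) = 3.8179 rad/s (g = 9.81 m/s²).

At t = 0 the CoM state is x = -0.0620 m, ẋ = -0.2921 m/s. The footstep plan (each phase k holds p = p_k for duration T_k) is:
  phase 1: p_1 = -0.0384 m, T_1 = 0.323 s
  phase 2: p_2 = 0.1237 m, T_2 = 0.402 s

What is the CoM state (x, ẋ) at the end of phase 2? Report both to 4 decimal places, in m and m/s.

x = -1.0654, ẋ = -4.4191

phase 1: p=-0.0384, T=0.323, ωT=1.233182, cosh=1.861748, sinh=1.570384; start (x,ẋ)=(-0.062000, -0.292100) → end (x,ẋ)=(-0.202484, -0.685312)
phase 2: p=0.1237, T=0.402, ωT=1.534796, cosh=2.427939, sinh=2.212439; start (x,ẋ)=(-0.202484, -0.685312) → end (x,ẋ)=(-1.065388, -4.419132)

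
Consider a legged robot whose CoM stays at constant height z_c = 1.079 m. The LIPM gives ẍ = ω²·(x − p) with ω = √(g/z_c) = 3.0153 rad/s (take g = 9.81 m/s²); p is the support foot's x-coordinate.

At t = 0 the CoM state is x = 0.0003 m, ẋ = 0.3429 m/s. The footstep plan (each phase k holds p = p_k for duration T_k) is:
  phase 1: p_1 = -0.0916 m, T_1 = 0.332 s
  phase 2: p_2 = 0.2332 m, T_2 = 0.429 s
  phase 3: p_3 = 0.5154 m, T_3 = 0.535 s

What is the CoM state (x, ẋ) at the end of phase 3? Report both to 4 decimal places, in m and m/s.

phase 1: p=-0.0916, T=0.332, ωT=1.001080, cosh=1.544350, sinh=1.176868; start (x,ẋ)=(0.000300, 0.342900) → end (x,ẋ)=(0.184159, 0.855675)
phase 2: p=0.2332, T=0.429, ωT=1.293564, cosh=1.960024, sinh=1.685732; start (x,ẋ)=(0.184159, 0.855675) → end (x,ẋ)=(0.615452, 1.427869)
phase 3: p=0.5154, T=0.535, ωT=1.613185, cosh=2.609012, sinh=2.409761; start (x,ẋ)=(0.615452, 1.427869) → end (x,ẋ)=(1.917559, 4.452323)

x = 1.9176, ẋ = 4.4523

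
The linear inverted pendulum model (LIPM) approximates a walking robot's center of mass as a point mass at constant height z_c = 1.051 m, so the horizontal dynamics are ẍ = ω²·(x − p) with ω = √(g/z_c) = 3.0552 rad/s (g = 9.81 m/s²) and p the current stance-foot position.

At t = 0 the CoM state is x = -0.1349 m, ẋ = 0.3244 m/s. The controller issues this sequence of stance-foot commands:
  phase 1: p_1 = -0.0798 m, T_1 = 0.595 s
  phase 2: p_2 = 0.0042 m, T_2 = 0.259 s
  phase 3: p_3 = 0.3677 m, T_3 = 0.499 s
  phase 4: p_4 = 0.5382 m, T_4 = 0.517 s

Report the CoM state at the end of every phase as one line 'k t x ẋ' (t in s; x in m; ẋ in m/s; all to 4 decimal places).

phase 1: p=-0.0798, T=0.595, ωT=1.817844, cosh=3.160471, sinh=2.998095; start (x,ẋ)=(-0.134900, 0.324400) → end (x,ẋ)=(0.064395, 0.520553)
phase 2: p=0.0042, T=0.259, ωT=0.791297, cosh=1.329756, sinh=0.876500; start (x,ẋ)=(0.064395, 0.520553) → end (x,ẋ)=(0.233585, 0.853403)
phase 3: p=0.3677, T=0.499, ωT=1.524545, cosh=2.405386, sinh=2.187666; start (x,ẋ)=(0.233585, 0.853403) → end (x,ẋ)=(0.656177, 1.156367)
phase 4: p=0.5382, T=0.517, ωT=1.579538, cosh=2.529393, sinh=2.323323; start (x,ẋ)=(0.656177, 1.156367) → end (x,ẋ)=(1.715967, 3.762331)

1 0.5950 0.0644 0.5206
2 0.8540 0.2336 0.8534
3 1.3530 0.6562 1.1564
4 1.8700 1.7160 3.7623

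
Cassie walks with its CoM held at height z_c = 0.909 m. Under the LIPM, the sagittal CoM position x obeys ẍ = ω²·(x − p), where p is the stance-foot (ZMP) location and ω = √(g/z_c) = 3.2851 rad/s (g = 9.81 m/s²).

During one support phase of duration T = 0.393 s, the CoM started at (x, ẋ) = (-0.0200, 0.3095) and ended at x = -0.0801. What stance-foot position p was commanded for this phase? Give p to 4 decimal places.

p = 0.2086

ωT = 3.2851·0.393 = 1.291044; cosh(ωT) = 1.955783, sinh(ωT) = 1.680799
x(T) = p + (x₀−p)·cosh(ωT) + (ẋ₀/ω)·sinh(ωT) ⇒ p·(1 − cosh) = x(T) − x₀·cosh − (ẋ₀/ω)·sinh
numerator   = -0.0801 − (-0.0200)·1.955783 − (0.3095/3.2851)·1.680799 = -0.199338
denominator = 1 − 1.955783 = -0.955783
p = -0.199338 / -0.955783 = 0.2086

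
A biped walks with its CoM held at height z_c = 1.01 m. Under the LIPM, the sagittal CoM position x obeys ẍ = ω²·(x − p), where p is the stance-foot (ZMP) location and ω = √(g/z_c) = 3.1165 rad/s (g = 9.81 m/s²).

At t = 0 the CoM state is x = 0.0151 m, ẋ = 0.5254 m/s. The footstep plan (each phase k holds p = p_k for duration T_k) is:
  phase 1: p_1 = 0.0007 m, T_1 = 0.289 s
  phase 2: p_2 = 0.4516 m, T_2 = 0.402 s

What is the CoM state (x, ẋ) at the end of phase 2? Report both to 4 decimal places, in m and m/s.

x = 0.3773, ẋ = 0.2258

phase 1: p=0.0007, T=0.289, ωT=0.900668, cosh=1.433773, sinh=1.027475; start (x,ẋ)=(0.015100, 0.525400) → end (x,ẋ)=(0.194565, 0.799415)
phase 2: p=0.4516, T=0.402, ωT=1.252833, cosh=1.892970, sinh=1.607275; start (x,ẋ)=(0.194565, 0.799415) → end (x,ẋ)=(0.377323, 0.225760)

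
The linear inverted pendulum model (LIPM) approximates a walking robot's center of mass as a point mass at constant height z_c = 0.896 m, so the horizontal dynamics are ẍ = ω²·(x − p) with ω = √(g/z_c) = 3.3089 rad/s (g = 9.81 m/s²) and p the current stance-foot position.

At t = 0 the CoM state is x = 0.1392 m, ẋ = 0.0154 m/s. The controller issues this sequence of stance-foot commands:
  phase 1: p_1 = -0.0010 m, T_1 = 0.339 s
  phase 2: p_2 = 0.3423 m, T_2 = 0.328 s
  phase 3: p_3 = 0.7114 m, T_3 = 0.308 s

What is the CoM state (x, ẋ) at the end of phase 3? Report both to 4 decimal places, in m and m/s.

x = 0.5312, ẋ = -0.0349

phase 1: p=-0.0010, T=0.339, ωT=1.121717, cosh=1.697921, sinh=1.372201; start (x,ẋ)=(0.139200, 0.015400) → end (x,ẋ)=(0.243435, 0.662723)
phase 2: p=0.3423, T=0.328, ωT=1.085319, cosh=1.649089, sinh=1.311295; start (x,ẋ)=(0.243435, 0.662723) → end (x,ẋ)=(0.441895, 0.663918)
phase 3: p=0.7114, T=0.308, ωT=1.019141, cosh=1.565859, sinh=1.204955; start (x,ẋ)=(0.441895, 0.663918) → end (x,ẋ)=(0.531163, -0.034933)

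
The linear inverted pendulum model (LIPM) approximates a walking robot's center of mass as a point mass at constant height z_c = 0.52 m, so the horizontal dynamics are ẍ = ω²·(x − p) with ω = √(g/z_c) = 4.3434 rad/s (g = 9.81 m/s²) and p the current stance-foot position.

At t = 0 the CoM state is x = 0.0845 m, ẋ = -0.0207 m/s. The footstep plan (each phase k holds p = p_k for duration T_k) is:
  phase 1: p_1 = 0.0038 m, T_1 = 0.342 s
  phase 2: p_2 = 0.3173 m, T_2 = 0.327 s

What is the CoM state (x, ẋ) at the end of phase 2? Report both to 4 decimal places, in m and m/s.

phase 1: p=0.0038, T=0.342, ωT=1.485443, cosh=2.321661, sinh=2.095259; start (x,ẋ)=(0.084500, -0.020700) → end (x,ẋ)=(0.181172, 0.686356)
phase 2: p=0.3173, T=0.327, ωT=1.420292, cosh=2.189986, sinh=1.948342; start (x,ẋ)=(0.181172, 0.686356) → end (x,ẋ)=(0.327065, 0.351139)

x = 0.3271, ẋ = 0.3511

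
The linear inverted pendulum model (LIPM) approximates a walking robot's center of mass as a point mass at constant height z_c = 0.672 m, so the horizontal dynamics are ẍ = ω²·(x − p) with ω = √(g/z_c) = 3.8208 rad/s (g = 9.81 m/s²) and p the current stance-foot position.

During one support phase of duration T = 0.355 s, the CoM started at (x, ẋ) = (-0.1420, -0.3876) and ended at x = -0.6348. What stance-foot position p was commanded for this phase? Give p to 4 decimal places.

ωT = 3.8208·0.355 = 1.356384; cosh(ωT) = 2.069860, sinh(ωT) = 1.812270
x(T) = p + (x₀−p)·cosh(ωT) + (ẋ₀/ω)·sinh(ωT) ⇒ p·(1 − cosh) = x(T) − x₀·cosh − (ẋ₀/ω)·sinh
numerator   = -0.6348 − (-0.1420)·2.069860 − (-0.3876/3.8208)·1.812270 = -0.157035
denominator = 1 − 2.069860 = -1.069860
p = -0.157035 / -1.069860 = 0.1468

p = 0.1468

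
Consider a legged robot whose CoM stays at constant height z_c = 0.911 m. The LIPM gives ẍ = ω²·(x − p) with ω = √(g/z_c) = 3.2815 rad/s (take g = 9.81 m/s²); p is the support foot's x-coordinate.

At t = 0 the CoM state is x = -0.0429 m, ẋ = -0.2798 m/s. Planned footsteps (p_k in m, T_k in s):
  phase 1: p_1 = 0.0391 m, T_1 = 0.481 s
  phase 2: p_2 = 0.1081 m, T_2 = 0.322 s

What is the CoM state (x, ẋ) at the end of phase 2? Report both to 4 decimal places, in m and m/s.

phase 1: p=0.0391, T=0.481, ωT=1.578401, cosh=2.526753, sinh=2.320448; start (x,ẋ)=(-0.042900, -0.279800) → end (x,ẋ)=(-0.365949, -1.331379)
phase 2: p=0.1081, T=0.322, ωT=1.056643, cosh=1.612159, sinh=1.264538; start (x,ẋ)=(-0.365949, -1.331379) → end (x,ẋ)=(-1.169194, -4.113499)

x = -1.1692, ẋ = -4.1135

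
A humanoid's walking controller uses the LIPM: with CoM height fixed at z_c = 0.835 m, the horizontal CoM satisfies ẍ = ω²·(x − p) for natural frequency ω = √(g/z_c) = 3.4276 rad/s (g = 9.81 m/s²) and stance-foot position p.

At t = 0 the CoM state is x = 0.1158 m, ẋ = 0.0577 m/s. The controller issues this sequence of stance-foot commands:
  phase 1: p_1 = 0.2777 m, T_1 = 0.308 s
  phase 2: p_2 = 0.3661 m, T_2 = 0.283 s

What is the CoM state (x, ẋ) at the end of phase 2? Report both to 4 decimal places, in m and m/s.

phase 1: p=0.2777, T=0.308, ωT=1.055701, cosh=1.610969, sinh=1.263020; start (x,ẋ)=(0.115800, 0.057700) → end (x,ẋ)=(0.038146, -0.607933)
phase 2: p=0.3661, T=0.283, ωT=0.970011, cosh=1.508526, sinh=1.129447; start (x,ẋ)=(0.038146, -0.607933) → end (x,ẋ)=(-0.328951, -2.186689)

x = -0.3290, ẋ = -2.1867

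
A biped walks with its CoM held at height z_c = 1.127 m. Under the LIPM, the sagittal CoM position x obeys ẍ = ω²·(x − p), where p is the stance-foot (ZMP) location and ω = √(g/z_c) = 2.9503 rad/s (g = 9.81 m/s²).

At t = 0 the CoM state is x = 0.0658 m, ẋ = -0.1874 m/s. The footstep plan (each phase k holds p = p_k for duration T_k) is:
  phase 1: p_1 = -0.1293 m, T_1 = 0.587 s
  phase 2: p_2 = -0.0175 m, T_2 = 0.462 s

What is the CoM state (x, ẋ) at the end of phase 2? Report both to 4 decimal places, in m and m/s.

x = 1.2085, ẋ = 3.6670

phase 1: p=-0.1293, T=0.587, ωT=1.731826, cosh=2.913962, sinh=2.737001; start (x,ẋ)=(0.065800, -0.187400) → end (x,ẋ)=(0.265363, 1.029351)
phase 2: p=-0.0175, T=0.462, ωT=1.363039, cosh=2.081966, sinh=1.826084; start (x,ẋ)=(0.265363, 1.029351) → end (x,ẋ)=(1.208526, 3.666995)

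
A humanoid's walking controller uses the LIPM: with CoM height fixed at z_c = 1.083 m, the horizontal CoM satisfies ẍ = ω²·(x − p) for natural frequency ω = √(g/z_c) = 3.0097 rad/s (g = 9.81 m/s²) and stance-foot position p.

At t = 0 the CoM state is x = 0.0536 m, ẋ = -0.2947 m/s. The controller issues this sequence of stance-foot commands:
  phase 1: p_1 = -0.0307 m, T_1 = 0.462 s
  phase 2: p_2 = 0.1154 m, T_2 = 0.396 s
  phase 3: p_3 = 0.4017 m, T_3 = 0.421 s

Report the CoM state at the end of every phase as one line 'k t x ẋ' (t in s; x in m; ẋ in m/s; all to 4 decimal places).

phase 1: p=-0.0307, T=0.462, ωT=1.390481, cosh=2.132869, sinh=1.883914; start (x,ẋ)=(0.053600, -0.294700) → end (x,ẋ)=(-0.035366, -0.150574)
phase 2: p=0.1154, T=0.396, ωT=1.191841, cosh=1.798400, sinh=1.494739; start (x,ẋ)=(-0.035366, -0.150574) → end (x,ẋ)=(-0.230519, -0.949045)
phase 3: p=0.4017, T=0.421, ωT=1.267084, cosh=1.916067, sinh=1.634416; start (x,ẋ)=(-0.230519, -0.949045) → end (x,ẋ)=(-1.325052, -4.928382)

1 0.4620 -0.0354 -0.1506
2 0.8580 -0.2305 -0.9490
3 1.2790 -1.3251 -4.9284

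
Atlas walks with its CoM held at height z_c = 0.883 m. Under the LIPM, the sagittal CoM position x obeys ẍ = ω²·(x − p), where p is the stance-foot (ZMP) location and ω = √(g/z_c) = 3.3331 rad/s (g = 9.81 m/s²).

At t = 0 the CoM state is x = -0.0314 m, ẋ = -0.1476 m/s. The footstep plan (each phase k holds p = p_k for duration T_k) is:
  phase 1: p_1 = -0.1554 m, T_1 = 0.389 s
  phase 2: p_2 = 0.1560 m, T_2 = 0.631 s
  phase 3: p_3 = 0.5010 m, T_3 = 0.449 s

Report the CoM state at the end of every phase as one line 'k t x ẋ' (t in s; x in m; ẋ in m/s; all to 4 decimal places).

phase 1: p=-0.1554, T=0.389, ωT=1.296576, cosh=1.965110, sinh=1.691644; start (x,ẋ)=(-0.031400, -0.147600) → end (x,ẋ)=(0.013362, 0.409114)
phase 2: p=0.1560, T=0.631, ωT=2.103186, cosh=4.157148, sinh=4.035081; start (x,ẋ)=(0.013362, 0.409114) → end (x,ẋ)=(0.058311, -0.217634)
phase 3: p=0.5010, T=0.449, ωT=1.496562, cosh=2.345103, sinh=2.121204; start (x,ẋ)=(0.058311, -0.217634) → end (x,ẋ)=(-0.675654, -3.640266)

1 0.3890 0.0134 0.4091
2 1.0200 0.0583 -0.2176
3 1.4690 -0.6757 -3.6403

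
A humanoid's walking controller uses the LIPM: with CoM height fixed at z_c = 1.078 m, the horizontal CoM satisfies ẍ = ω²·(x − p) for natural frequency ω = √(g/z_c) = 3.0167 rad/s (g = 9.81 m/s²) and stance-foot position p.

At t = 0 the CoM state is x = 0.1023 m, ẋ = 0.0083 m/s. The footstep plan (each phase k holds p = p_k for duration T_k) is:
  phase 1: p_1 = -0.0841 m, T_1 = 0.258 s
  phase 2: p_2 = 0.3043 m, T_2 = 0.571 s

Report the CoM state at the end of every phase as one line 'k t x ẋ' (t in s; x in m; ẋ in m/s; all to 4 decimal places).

1 0.2580 0.1640 0.4941
2 0.8290 0.3430 0.2806

phase 1: p=-0.0841, T=0.258, ωT=0.778309, cosh=1.318484, sinh=0.859302; start (x,ẋ)=(0.102300, 0.008300) → end (x,ẋ)=(0.164030, 0.494140)
phase 2: p=0.3043, T=0.571, ωT=1.722536, cosh=2.888660, sinh=2.710047; start (x,ẋ)=(0.164030, 0.494140) → end (x,ẋ)=(0.343016, 0.280636)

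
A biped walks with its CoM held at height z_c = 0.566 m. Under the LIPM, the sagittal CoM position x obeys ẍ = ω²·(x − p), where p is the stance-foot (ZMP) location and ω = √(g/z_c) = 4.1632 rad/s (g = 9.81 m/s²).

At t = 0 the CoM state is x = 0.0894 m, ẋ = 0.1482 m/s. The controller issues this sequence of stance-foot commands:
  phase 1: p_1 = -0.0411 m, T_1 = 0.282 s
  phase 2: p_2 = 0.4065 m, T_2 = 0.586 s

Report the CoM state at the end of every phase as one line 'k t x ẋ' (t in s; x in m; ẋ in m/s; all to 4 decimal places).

1 0.2820 0.2422 1.0574
2 0.8680 0.9028 2.2179

phase 1: p=-0.0411, T=0.282, ωT=1.174022, cosh=1.772050, sinh=1.462929; start (x,ẋ)=(0.089400, 0.148200) → end (x,ẋ)=(0.242229, 1.057424)
phase 2: p=0.4065, T=0.586, ωT=2.439635, cosh=5.778024, sinh=5.690832; start (x,ẋ)=(0.242229, 1.057424) → end (x,ẋ)=(0.902771, 2.217906)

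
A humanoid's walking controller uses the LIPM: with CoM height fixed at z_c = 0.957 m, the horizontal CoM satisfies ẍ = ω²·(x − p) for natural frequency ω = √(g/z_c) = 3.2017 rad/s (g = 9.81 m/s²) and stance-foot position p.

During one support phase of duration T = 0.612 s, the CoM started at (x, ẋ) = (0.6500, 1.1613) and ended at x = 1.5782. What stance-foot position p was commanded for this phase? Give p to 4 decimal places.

ωT = 3.2017·0.612 = 1.959440; cosh(ωT) = 3.618146, sinh(ωT) = 3.477209
x(T) = p + (x₀−p)·cosh(ωT) + (ẋ₀/ω)·sinh(ωT) ⇒ p·(1 − cosh) = x(T) − x₀·cosh − (ẋ₀/ω)·sinh
numerator   = 1.5782 − (0.6500)·3.618146 − (1.1613/3.2017)·3.477209 = -2.034826
denominator = 1 − 3.618146 = -2.618146
p = -2.034826 / -2.618146 = 0.7772

p = 0.7772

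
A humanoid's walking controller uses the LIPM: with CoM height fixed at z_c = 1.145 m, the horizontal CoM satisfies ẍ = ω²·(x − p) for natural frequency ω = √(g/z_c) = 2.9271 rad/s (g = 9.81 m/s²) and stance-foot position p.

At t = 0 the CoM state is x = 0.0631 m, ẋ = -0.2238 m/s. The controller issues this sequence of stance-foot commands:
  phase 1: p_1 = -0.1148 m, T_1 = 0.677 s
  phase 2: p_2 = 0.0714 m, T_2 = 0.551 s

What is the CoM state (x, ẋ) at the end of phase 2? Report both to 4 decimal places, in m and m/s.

x = 1.4353, ẋ = 4.0806

phase 1: p=-0.1148, T=0.677, ωT=1.981647, cosh=3.696261, sinh=3.558419; start (x,ẋ)=(0.063100, -0.223800) → end (x,ẋ)=(0.270695, 1.025756)
phase 2: p=0.0714, T=0.551, ωT=1.612832, cosh=2.608161, sinh=2.408839; start (x,ẋ)=(0.270695, 1.025756) → end (x,ẋ)=(1.435334, 4.080552)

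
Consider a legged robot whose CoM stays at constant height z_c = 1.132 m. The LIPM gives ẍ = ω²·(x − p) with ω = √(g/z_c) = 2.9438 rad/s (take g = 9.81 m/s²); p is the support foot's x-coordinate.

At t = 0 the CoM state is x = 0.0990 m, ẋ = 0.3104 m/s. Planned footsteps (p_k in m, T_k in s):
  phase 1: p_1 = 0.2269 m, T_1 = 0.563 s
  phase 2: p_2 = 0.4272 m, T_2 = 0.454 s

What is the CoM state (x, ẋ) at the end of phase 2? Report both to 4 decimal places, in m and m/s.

x = -0.2103, ẋ = -1.6872

phase 1: p=0.2269, T=0.563, ωT=1.657359, cosh=2.718042, sinh=2.527400; start (x,ẋ)=(0.099000, 0.310400) → end (x,ẋ)=(0.145756, -0.107916)
phase 2: p=0.4272, T=0.454, ωT=1.336485, cosh=2.034206, sinh=1.771438; start (x,ẋ)=(0.145756, -0.107916) → end (x,ẋ)=(-0.210253, -1.687184)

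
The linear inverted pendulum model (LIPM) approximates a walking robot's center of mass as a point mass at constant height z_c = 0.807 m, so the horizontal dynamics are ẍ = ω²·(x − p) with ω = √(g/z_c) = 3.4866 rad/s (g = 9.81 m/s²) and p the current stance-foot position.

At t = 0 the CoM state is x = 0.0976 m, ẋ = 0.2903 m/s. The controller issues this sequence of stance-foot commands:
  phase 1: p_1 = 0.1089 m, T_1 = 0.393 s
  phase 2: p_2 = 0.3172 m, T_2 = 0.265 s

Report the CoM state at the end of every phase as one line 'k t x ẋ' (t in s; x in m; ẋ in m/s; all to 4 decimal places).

1 0.3930 0.2385 0.5357
2 0.6580 0.3655 0.4900

phase 1: p=0.1089, T=0.393, ωT=1.370234, cosh=2.095159, sinh=1.841112; start (x,ẋ)=(0.097600, 0.290300) → end (x,ẋ)=(0.238519, 0.535688)
phase 2: p=0.3172, T=0.265, ωT=0.923949, cosh=1.458084, sinh=1.061135; start (x,ẋ)=(0.238519, 0.535688) → end (x,ẋ)=(0.365511, 0.489976)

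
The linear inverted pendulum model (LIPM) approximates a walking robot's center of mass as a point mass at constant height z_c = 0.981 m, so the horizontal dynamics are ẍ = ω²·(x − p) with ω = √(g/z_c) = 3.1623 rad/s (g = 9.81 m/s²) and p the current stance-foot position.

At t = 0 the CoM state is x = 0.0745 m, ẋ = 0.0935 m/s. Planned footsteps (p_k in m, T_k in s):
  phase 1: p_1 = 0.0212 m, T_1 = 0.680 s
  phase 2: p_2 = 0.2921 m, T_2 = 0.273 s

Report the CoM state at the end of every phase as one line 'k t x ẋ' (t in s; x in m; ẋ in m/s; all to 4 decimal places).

1 0.6800 0.3784 1.1209
2 0.9530 0.7581 1.8312

phase 1: p=0.0212, T=0.680, ωT=2.150364, cosh=4.352213, sinh=4.235771; start (x,ẋ)=(0.074500, 0.093500) → end (x,ẋ)=(0.378412, 1.120874)
phase 2: p=0.2921, T=0.273, ωT=0.863308, cosh=1.396378, sinh=0.974613; start (x,ẋ)=(0.378412, 1.120874) → end (x,ẋ)=(0.758075, 1.831179)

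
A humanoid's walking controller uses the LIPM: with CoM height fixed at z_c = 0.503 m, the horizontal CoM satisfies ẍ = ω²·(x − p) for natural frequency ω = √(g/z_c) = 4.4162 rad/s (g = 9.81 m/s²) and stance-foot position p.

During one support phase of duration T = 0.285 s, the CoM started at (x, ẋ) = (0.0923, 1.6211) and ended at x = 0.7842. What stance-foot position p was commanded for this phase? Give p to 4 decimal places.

p = -0.0162

ωT = 4.4162·0.285 = 1.258617; cosh(ωT) = 1.902298, sinh(ωT) = 1.618251
x(T) = p + (x₀−p)·cosh(ωT) + (ẋ₀/ω)·sinh(ωT) ⇒ p·(1 − cosh) = x(T) − x₀·cosh − (ẋ₀/ω)·sinh
numerator   = 0.7842 − (0.0923)·1.902298 − (1.6211/4.4162)·1.618251 = 0.014590
denominator = 1 − 1.902298 = -0.902298
p = 0.014590 / -0.902298 = -0.0162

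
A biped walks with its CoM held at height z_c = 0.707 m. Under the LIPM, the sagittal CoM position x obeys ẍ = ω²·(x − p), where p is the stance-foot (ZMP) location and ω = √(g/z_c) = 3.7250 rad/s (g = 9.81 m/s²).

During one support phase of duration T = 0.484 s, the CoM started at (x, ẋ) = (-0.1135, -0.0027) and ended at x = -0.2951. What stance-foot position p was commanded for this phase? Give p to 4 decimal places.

ωT = 3.7250·0.484 = 1.802900; cosh(ωT) = 3.116019, sinh(ωT) = 2.951198
x(T) = p + (x₀−p)·cosh(ωT) + (ẋ₀/ω)·sinh(ωT) ⇒ p·(1 − cosh) = x(T) − x₀·cosh − (ẋ₀/ω)·sinh
numerator   = -0.2951 − (-0.1135)·3.116019 − (-0.0027/3.7250)·2.951198 = 0.060707
denominator = 1 − 3.116019 = -2.116019
p = 0.060707 / -2.116019 = -0.0287

p = -0.0287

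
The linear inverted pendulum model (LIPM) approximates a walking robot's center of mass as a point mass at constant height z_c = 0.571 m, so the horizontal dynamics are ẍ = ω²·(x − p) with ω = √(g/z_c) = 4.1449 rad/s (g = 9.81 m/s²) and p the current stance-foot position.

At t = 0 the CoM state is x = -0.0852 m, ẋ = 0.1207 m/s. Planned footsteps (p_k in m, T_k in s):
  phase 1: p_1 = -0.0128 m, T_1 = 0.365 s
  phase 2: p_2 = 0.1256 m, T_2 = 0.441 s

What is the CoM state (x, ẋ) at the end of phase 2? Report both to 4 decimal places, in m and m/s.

x = -0.9289, ẋ = -4.2639

phase 1: p=-0.0128, T=0.365, ωT=1.512888, cosh=2.380049, sinh=2.159776; start (x,ẋ)=(-0.085200, 0.120700) → end (x,ẋ)=(-0.122223, -0.360857)
phase 2: p=0.1256, T=0.441, ωT=1.827901, cosh=3.190783, sinh=3.030032; start (x,ẋ)=(-0.122223, -0.360857) → end (x,ẋ)=(-0.928944, -4.263865)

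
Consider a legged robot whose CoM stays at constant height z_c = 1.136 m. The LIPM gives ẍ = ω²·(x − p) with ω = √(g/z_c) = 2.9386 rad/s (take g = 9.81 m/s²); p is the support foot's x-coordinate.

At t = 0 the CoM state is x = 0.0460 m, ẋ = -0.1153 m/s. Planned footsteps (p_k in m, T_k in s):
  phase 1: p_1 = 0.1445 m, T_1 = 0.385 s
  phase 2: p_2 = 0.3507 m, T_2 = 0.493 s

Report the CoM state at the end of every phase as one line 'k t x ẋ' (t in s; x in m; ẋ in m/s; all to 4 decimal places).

phase 1: p=0.1445, T=0.385, ωT=1.131361, cosh=1.711233, sinh=1.388639; start (x,ẋ)=(0.046000, -0.115300) → end (x,ẋ)=(-0.078542, -0.599250)
phase 2: p=0.3507, T=0.493, ωT=1.448730, cosh=2.246286, sinh=2.011417; start (x,ẋ)=(-0.078542, -0.599250) → end (x,ẋ)=(-1.023675, -3.883227)

1 0.3850 -0.0785 -0.5992
2 0.8780 -1.0237 -3.8832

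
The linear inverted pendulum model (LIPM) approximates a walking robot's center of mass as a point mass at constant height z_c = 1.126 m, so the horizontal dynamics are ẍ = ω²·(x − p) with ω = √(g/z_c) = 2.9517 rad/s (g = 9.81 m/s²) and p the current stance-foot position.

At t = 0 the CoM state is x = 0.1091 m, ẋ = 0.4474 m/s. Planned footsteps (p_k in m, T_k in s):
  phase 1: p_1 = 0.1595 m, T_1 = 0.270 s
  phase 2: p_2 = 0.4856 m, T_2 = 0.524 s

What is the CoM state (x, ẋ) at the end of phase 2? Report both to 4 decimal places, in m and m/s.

x = 0.2026, ẋ = -0.5732

phase 1: p=0.1595, T=0.270, ωT=0.796959, cosh=1.334740, sinh=0.884043; start (x,ẋ)=(0.109100, 0.447400) → end (x,ẋ)=(0.226227, 0.465648)
phase 2: p=0.4856, T=0.524, ωT=1.546691, cosh=2.454428, sinh=2.241477; start (x,ẋ)=(0.226227, 0.465648) → end (x,ẋ)=(0.202593, -0.573158)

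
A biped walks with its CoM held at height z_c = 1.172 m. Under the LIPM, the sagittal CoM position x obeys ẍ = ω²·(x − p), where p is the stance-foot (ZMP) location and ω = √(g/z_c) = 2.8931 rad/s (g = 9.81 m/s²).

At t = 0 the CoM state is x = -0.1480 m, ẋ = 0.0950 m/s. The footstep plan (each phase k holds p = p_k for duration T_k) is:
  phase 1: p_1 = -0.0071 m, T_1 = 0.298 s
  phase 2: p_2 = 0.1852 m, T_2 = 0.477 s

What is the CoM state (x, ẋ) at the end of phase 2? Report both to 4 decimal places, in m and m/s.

x = -0.7390, ẋ = -2.4806

phase 1: p=-0.0071, T=0.298, ωT=0.862144, cosh=1.395244, sinh=0.972988; start (x,ẋ)=(-0.148000, 0.095000) → end (x,ẋ)=(-0.171740, -0.264079)
phase 2: p=0.1852, T=0.477, ωT=1.380009, cosh=2.113256, sinh=1.861680; start (x,ẋ)=(-0.171740, -0.264079) → end (x,ẋ)=(-0.739038, -2.480555)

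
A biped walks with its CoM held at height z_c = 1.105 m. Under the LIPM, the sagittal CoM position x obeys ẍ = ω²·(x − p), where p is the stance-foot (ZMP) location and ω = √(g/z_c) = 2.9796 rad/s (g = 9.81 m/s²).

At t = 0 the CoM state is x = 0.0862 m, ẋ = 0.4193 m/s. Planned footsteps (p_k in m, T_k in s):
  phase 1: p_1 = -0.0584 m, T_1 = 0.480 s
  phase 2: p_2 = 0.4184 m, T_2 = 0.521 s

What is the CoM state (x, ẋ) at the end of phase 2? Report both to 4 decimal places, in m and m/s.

phase 1: p=-0.0584, T=0.480, ωT=1.430208, cosh=2.209414, sinh=1.970155; start (x,ẋ)=(0.086200, 0.419300) → end (x,ẋ)=(0.538328, 1.775249)
phase 2: p=0.4184, T=0.521, ωT=1.552372, cosh=2.467201, sinh=2.255456; start (x,ẋ)=(0.538328, 1.775249) → end (x,ẋ)=(2.058091, 5.185858)

x = 2.0581, ẋ = 5.1859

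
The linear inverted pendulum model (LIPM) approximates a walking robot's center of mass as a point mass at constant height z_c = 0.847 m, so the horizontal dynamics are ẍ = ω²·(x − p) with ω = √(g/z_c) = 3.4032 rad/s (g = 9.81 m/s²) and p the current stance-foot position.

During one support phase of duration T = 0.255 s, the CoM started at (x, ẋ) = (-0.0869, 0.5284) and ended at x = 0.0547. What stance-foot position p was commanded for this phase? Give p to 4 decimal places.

p = -0.0602

ωT = 3.4032·0.255 = 0.867816; cosh(ωT) = 1.400786, sinh(ωT) = 0.980918
x(T) = p + (x₀−p)·cosh(ωT) + (ẋ₀/ω)·sinh(ωT) ⇒ p·(1 − cosh) = x(T) − x₀·cosh − (ẋ₀/ω)·sinh
numerator   = 0.0547 − (-0.0869)·1.400786 − (0.5284/3.4032)·0.980918 = 0.024125
denominator = 1 − 1.400786 = -0.400786
p = 0.024125 / -0.400786 = -0.0602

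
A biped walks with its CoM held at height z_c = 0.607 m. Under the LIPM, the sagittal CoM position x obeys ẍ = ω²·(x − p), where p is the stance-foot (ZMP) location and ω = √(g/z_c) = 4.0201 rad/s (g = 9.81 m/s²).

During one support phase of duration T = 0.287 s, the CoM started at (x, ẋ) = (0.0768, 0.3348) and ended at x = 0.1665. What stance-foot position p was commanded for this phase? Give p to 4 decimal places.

ωT = 4.0201·0.287 = 1.153769; cosh(ωT) = 1.742782, sinh(ωT) = 1.427336
x(T) = p + (x₀−p)·cosh(ωT) + (ẋ₀/ω)·sinh(ωT) ⇒ p·(1 − cosh) = x(T) − x₀·cosh − (ẋ₀/ω)·sinh
numerator   = 0.1665 − (0.0768)·1.742782 − (0.3348/4.0201)·1.427336 = -0.086216
denominator = 1 − 1.742782 = -0.742782
p = -0.086216 / -0.742782 = 0.1161

p = 0.1161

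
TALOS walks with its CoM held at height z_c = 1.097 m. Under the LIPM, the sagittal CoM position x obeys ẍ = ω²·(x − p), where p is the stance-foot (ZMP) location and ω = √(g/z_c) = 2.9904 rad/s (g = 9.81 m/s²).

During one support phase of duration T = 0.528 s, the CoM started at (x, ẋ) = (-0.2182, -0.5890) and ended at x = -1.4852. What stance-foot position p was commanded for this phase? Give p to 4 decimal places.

ωT = 2.9904·0.528 = 1.578931; cosh(ωT) = 2.527982, sinh(ωT) = 2.321787
x(T) = p + (x₀−p)·cosh(ωT) + (ẋ₀/ω)·sinh(ωT) ⇒ p·(1 − cosh) = x(T) − x₀·cosh − (ẋ₀/ω)·sinh
numerator   = -1.4852 − (-0.2182)·2.527982 − (-0.5890/2.9904)·2.321787 = -0.476287
denominator = 1 − 2.527982 = -1.527982
p = -0.476287 / -1.527982 = 0.3117

p = 0.3117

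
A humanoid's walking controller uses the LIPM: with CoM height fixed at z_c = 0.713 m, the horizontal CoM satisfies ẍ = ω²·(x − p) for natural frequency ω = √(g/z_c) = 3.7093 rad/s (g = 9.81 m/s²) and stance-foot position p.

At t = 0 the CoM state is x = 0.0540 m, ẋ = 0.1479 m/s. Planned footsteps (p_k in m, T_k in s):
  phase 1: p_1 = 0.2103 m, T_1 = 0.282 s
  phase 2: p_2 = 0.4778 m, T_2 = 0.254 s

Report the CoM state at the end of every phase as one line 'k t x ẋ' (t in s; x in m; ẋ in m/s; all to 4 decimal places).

phase 1: p=0.2103, T=0.282, ωT=1.046023, cosh=1.598820, sinh=1.247488; start (x,ẋ)=(0.054000, 0.147900) → end (x,ẋ)=(0.010145, -0.486782)
phase 2: p=0.4778, T=0.254, ωT=0.942162, cosh=1.477653, sinh=1.087869; start (x,ẋ)=(0.010145, -0.486782) → end (x,ẋ)=(-0.355996, -2.606392)

1 0.2820 0.0101 -0.4868
2 0.5360 -0.3560 -2.6064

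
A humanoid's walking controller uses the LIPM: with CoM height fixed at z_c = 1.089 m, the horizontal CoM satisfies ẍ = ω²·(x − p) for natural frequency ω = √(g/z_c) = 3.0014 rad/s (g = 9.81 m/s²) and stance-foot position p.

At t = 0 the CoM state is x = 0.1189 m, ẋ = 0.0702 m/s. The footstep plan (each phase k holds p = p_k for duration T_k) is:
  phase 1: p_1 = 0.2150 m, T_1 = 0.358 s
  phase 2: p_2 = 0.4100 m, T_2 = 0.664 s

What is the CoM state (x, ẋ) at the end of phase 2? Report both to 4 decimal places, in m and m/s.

phase 1: p=0.2150, T=0.358, ωT=1.074501, cosh=1.635000, sinh=1.293532; start (x,ẋ)=(0.118900, 0.070200) → end (x,ẋ)=(0.088131, -0.258322)
phase 2: p=0.4100, T=0.664, ωT=1.992930, cosh=3.736646, sinh=3.600351; start (x,ẋ)=(0.088131, -0.258322) → end (x,ẋ)=(-1.102583, -4.443405)

x = -1.1026, ẋ = -4.4434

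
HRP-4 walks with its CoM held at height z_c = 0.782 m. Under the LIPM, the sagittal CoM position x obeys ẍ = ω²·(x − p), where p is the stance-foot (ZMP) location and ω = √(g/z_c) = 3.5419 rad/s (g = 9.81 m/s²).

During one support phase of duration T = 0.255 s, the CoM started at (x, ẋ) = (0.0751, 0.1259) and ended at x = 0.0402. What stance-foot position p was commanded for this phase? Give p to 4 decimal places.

ωT = 3.5419·0.255 = 0.903185; cosh(ωT) = 1.436363, sinh(ωT) = 1.031086
x(T) = p + (x₀−p)·cosh(ωT) + (ẋ₀/ω)·sinh(ωT) ⇒ p·(1 − cosh) = x(T) − x₀·cosh − (ẋ₀/ω)·sinh
numerator   = 0.0402 − (0.0751)·1.436363 − (0.1259/3.5419)·1.031086 = -0.104322
denominator = 1 − 1.436363 = -0.436363
p = -0.104322 / -0.436363 = 0.2391

p = 0.2391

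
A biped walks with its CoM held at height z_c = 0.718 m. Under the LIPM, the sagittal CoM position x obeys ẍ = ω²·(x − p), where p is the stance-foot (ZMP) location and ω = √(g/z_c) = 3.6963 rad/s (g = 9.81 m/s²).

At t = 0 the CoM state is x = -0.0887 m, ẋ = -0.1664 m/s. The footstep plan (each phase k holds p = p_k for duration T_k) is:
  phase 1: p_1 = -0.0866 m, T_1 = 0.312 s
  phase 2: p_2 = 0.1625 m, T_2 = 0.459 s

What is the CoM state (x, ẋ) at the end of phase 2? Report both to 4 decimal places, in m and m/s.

phase 1: p=-0.0866, T=0.312, ωT=1.153246, cosh=1.742035, sinh=1.426425; start (x,ẋ)=(-0.088700, -0.166400) → end (x,ẋ)=(-0.154473, -0.300947)
phase 2: p=0.1625, T=0.459, ωT=1.696602, cosh=2.819341, sinh=2.636036; start (x,ẋ)=(-0.154473, -0.300947) → end (x,ẋ)=(-0.945777, -3.936924)

x = -0.9458, ẋ = -3.9369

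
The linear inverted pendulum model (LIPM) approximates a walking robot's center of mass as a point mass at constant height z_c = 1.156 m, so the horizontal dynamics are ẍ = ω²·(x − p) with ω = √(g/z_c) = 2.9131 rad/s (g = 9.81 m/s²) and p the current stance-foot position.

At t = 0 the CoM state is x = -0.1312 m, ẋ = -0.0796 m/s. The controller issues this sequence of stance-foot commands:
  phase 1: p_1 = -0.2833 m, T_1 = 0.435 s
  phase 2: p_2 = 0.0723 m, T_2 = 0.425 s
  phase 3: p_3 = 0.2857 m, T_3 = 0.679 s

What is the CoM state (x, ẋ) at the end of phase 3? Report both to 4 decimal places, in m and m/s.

phase 1: p=-0.2833, T=0.435, ωT=1.267198, cosh=1.916255, sinh=1.634636; start (x,ẋ)=(-0.131200, -0.079600) → end (x,ẋ)=(-0.036504, 0.571745)
phase 2: p=0.0723, T=0.425, ωT=1.238067, cosh=1.869443, sinh=1.579499; start (x,ẋ)=(-0.036504, 0.571745) → end (x,ẋ)=(0.178901, 0.568212)
phase 3: p=0.2857, T=0.679, ωT=1.977995, cosh=3.683291, sinh=3.544944; start (x,ẋ)=(0.178901, 0.568212) → end (x,ẋ)=(0.583783, 0.989996)

x = 0.5838, ẋ = 0.9900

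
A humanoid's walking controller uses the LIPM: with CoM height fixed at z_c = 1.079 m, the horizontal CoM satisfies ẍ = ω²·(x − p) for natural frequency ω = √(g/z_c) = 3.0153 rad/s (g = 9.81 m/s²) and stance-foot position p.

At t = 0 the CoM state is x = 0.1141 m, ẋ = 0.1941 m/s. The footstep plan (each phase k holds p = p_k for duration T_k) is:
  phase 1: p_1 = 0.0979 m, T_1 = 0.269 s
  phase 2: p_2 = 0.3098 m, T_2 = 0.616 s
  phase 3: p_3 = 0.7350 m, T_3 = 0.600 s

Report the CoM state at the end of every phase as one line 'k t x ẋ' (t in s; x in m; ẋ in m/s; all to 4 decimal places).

1 0.2690 0.1779 0.3056
2 0.8850 0.1936 -0.2405
3 1.4850 -1.1989 -5.6035

phase 1: p=0.0979, T=0.269, ωT=0.811116, cosh=1.347390, sinh=0.903028; start (x,ẋ)=(0.114100, 0.194100) → end (x,ẋ)=(0.177857, 0.305639)
phase 2: p=0.3098, T=0.616, ωT=1.857425, cosh=3.281645, sinh=3.125571; start (x,ẋ)=(0.177857, 0.305639) → end (x,ẋ)=(0.193627, -0.240500)
phase 3: p=0.7350, T=0.600, ωT=1.809180, cosh=3.134614, sinh=2.970825; start (x,ẋ)=(0.193627, -0.240500) → end (x,ẋ)=(-1.198948, -5.603456)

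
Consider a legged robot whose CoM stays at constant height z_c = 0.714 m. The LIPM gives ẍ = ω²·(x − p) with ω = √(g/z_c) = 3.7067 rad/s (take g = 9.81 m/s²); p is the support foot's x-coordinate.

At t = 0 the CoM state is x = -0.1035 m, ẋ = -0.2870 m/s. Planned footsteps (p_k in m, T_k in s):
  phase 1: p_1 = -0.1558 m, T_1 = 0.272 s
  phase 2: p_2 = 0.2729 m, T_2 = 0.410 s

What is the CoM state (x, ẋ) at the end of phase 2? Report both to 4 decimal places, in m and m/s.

x = -0.9060, ẋ = -4.0607

phase 1: p=-0.1558, T=0.272, ωT=1.008222, cosh=1.552796, sinh=1.187929; start (x,ẋ)=(-0.103500, -0.287000) → end (x,ẋ)=(-0.166567, -0.215360)
phase 2: p=0.2729, T=0.410, ωT=1.519747, cosh=2.394918, sinh=2.176151; start (x,ẋ)=(-0.166567, -0.215360) → end (x,ẋ)=(-0.906022, -4.060659)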